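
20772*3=62316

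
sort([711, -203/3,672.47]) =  [ - 203/3, 672.47,711]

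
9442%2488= 1978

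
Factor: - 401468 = -2^2 * 167^1*601^1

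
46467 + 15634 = 62101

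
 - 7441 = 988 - 8429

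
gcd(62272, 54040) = 56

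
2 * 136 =272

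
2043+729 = 2772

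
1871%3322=1871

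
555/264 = 2 + 9/88 = 2.10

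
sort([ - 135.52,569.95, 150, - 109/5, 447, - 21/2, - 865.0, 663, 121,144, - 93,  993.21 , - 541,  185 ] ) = [ - 865.0, - 541, - 135.52, - 93, - 109/5, - 21/2,121 , 144, 150,185, 447, 569.95,663,993.21]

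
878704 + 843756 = 1722460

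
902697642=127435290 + 775262352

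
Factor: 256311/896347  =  3^3*11^1*863^1 *896347^( - 1 )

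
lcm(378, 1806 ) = 16254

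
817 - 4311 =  - 3494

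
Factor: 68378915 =5^1 * 11^2*113023^1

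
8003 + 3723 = 11726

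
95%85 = 10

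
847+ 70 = 917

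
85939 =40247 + 45692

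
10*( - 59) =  - 590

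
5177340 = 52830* 98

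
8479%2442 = 1153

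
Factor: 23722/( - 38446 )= - 29/47=-  29^1*47^( - 1) 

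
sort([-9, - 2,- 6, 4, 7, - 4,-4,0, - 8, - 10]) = [ - 10, - 9, - 8, - 6,-4, - 4, - 2,0,4,7 ]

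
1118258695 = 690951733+427306962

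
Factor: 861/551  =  3^1*7^1*19^(-1 )*29^( - 1)*41^1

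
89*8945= 796105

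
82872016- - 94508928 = 177380944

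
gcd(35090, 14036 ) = 7018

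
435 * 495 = 215325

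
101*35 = 3535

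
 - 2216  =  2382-4598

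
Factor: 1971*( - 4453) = -3^3*61^1*73^2 = -  8776863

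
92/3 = 92/3= 30.67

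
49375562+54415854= 103791416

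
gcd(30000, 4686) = 6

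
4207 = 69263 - 65056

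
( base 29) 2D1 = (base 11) 1603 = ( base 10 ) 2060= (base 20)530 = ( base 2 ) 100000001100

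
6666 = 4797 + 1869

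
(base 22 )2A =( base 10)54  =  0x36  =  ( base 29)1p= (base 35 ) 1j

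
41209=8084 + 33125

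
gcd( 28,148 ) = 4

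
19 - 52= - 33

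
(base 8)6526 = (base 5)102124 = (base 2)110101010110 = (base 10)3414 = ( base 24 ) 5m6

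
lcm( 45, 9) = 45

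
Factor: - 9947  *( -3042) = 30258774 = 2^1*3^2*7^3*13^2 * 29^1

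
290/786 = 145/393 = 0.37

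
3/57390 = 1/19130 = 0.00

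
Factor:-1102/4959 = -2^1*3^ (- 2)= - 2/9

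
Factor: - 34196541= - 3^1*11398847^1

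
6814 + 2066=8880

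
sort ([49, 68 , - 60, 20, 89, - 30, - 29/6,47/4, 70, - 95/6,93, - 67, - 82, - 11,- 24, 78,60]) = [ - 82,-67, - 60 , - 30, - 24, - 95/6, - 11 , -29/6, 47/4,20, 49,  60, 68, 70, 78, 89, 93] 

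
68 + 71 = 139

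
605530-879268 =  - 273738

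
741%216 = 93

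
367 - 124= 243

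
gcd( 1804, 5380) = 4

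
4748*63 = 299124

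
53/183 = 53/183  =  0.29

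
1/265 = 1/265 = 0.00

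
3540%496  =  68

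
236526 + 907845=1144371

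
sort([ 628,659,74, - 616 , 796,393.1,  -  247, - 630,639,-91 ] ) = [ - 630 , - 616 ,-247,-91,74,393.1, 628,639,659,796]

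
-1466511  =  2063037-3529548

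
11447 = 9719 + 1728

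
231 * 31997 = 7391307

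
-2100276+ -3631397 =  - 5731673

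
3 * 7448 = 22344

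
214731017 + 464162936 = 678893953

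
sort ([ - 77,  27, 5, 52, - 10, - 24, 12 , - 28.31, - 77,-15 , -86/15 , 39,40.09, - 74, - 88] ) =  [-88, - 77,-77, -74,  -  28.31, - 24, - 15,-10, - 86/15,5, 12 , 27 , 39,40.09,52]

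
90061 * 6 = 540366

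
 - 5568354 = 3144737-8713091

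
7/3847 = 7/3847= 0.00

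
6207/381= 2069/127 = 16.29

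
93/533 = 93/533 = 0.17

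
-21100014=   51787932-72887946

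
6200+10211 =16411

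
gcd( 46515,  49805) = 35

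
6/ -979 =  - 1 + 973/979 =-0.01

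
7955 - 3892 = 4063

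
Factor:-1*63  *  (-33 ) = 2079= 3^3*7^1*11^1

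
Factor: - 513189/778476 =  - 2^ (  -  2 )*3^2 *29^(- 1)*83^1*229^1*2237^( - 1) = -  171063/259492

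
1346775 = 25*53871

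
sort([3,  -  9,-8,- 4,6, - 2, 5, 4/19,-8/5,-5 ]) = [ - 9 , - 8, - 5, - 4 ,-2, - 8/5,4/19,3,5, 6 ] 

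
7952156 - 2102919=5849237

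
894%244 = 162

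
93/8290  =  93/8290=0.01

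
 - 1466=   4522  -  5988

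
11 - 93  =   - 82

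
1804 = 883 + 921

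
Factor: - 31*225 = -6975 = - 3^2*5^2*  31^1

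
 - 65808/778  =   - 85 + 161/389 = - 84.59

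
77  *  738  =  56826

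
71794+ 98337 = 170131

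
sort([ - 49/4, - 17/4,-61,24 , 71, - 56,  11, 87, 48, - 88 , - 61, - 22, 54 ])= [ - 88,-61,-61 , - 56,  -  22,  -  49/4, - 17/4, 11, 24 , 48, 54 , 71, 87]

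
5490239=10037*547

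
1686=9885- 8199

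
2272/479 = 4+356/479= 4.74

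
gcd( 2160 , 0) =2160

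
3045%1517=11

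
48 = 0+48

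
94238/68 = 47119/34  =  1385.85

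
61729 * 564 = 34815156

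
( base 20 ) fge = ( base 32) 65u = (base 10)6334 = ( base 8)14276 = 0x18BE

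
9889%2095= 1509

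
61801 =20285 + 41516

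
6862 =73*94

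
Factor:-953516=-2^2 * 127^1* 1877^1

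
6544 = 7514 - 970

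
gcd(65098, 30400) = 2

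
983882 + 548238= 1532120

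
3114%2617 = 497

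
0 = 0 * 682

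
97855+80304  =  178159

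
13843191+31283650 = 45126841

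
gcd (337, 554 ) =1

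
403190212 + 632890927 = 1036081139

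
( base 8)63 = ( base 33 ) 1i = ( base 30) 1L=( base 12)43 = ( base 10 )51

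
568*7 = 3976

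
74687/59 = 1265 + 52/59 = 1265.88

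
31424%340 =144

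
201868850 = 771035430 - 569166580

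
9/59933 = 9/59933 = 0.00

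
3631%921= 868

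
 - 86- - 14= -72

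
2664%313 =160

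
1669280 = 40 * 41732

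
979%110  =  99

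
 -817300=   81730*( - 10)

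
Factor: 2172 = 2^2* 3^1*181^1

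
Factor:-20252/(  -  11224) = 83/46 =2^(-1 )*23^ ( -1)*83^1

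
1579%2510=1579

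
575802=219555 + 356247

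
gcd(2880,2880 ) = 2880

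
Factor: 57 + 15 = 72 = 2^3*3^2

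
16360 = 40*409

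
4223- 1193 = 3030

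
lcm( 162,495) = 8910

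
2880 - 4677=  - 1797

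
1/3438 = 1/3438=0.00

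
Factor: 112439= 229^1 * 491^1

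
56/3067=56/3067 =0.02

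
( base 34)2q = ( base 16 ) 5E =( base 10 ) 94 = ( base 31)31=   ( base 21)4A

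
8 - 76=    -68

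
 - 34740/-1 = 34740+0/1 = 34740.00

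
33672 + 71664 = 105336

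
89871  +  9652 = 99523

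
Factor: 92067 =3^1*30689^1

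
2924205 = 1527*1915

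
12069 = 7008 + 5061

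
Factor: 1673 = 7^1*239^1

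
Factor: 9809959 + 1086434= 3^1*571^1*6361^1 = 10896393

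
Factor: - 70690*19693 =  - 2^1*5^1*47^1*419^1 * 7069^1 = -1392098170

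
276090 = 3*92030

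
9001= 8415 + 586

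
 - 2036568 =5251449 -7288017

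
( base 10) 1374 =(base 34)16e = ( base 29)1IB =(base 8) 2536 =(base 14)702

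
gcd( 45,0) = 45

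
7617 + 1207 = 8824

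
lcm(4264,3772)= 98072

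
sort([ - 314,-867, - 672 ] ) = [ - 867, - 672, - 314] 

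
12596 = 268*47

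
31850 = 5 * 6370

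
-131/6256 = -131/6256 = -0.02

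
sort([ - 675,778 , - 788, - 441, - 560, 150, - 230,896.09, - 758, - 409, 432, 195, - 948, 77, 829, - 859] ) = [-948,  -  859, - 788,- 758,-675, - 560, - 441, - 409,  -  230, 77,150, 195, 432, 778, 829, 896.09 ]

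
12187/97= 125 + 62/97 = 125.64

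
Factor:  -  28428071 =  - 7^1 * 79^1*51407^1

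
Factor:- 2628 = -2^2* 3^2*73^1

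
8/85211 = 8/85211  =  0.00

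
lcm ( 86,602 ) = 602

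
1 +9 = 10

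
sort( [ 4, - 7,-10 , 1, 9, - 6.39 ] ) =[ - 10, -7 , - 6.39,1,  4,9] 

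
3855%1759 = 337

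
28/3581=28/3581= 0.01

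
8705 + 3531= 12236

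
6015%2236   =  1543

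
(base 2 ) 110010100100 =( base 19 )8I6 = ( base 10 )3236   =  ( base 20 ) 81G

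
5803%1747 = 562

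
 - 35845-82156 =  - 118001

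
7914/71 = 7914/71= 111.46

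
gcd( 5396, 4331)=71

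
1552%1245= 307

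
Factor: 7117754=2^1*7^1*131^1*3881^1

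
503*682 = 343046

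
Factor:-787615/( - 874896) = 2^( - 4 )*3^(-1 ) * 5^1*11^(-1)*1657^(-1)*157523^1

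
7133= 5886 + 1247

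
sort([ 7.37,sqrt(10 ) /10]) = [ sqrt( 10) /10,7.37 ]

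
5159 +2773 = 7932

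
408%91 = 44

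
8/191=8/191= 0.04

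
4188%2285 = 1903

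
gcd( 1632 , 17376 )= 96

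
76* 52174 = 3965224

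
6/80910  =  1/13485 = 0.00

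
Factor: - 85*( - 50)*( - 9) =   -  2^1*3^2*5^3*17^1 = - 38250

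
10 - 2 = 8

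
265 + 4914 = 5179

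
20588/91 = 20588/91 = 226.24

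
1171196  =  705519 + 465677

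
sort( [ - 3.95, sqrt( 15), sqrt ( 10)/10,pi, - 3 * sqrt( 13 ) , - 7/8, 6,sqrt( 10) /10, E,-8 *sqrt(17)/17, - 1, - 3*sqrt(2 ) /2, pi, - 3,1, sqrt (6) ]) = [ - 3*sqrt( 13 ) ,-3.95, - 3, - 3*sqrt( 2 )/2, -8  *  sqrt( 17)/17, - 1,  -  7/8, sqrt( 10 ) /10,sqrt( 10)/10,1, sqrt( 6), E, pi, pi, sqrt(15), 6]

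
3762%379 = 351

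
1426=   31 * 46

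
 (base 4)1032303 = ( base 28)6c3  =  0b1001110110011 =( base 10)5043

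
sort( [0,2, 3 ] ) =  [ 0,2, 3 ] 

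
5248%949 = 503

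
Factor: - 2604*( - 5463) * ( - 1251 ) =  - 17796290652 = -  2^2*3^5 * 7^1* 31^1 *139^1 * 607^1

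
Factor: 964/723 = 4/3 = 2^2*3^(-1 )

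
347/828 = 347/828 = 0.42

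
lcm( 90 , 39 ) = 1170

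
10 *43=430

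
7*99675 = 697725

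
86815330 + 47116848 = 133932178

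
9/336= 3/112 = 0.03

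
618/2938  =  309/1469 = 0.21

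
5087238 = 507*10034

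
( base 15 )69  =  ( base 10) 99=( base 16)63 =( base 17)5E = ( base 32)33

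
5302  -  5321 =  - 19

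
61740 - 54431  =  7309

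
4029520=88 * 45790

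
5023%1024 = 927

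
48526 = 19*2554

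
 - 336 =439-775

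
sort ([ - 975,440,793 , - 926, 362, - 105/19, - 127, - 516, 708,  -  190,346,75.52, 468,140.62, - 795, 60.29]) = [ - 975 , - 926, - 795, - 516 , - 190 , - 127, - 105/19,60.29,75.52, 140.62,346,362,440, 468, 708,793] 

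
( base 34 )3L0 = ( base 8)10126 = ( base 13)1b99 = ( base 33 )3RO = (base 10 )4182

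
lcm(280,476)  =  4760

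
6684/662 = 3342/331 = 10.10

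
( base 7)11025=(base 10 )2763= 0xacb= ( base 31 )2r4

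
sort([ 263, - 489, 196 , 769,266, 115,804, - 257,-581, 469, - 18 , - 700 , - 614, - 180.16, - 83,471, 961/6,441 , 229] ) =[ - 700 , - 614, - 581, - 489, - 257, - 180.16,-83, - 18, 115  ,  961/6,196, 229, 263, 266, 441, 469,  471,769, 804]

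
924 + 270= 1194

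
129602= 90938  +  38664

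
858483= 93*9231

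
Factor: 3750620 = 2^2*5^1*187531^1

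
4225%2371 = 1854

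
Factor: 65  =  5^1*13^1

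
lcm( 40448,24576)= 1941504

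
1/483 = 1/483 = 0.00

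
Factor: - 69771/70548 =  - 23257/23516 = - 2^ ( -2) * 13^1* 1789^1 *5879^ ( - 1)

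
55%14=13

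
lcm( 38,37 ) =1406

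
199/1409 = 199/1409 =0.14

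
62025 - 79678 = - 17653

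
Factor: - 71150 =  - 2^1*5^2 * 1423^1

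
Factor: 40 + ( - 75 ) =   -  5^1*7^1 = - 35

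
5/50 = 1/10 = 0.10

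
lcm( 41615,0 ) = 0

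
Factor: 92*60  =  5520 = 2^4*3^1*5^1*23^1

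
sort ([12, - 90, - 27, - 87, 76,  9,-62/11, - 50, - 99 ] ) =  [ - 99, - 90, - 87, - 50, - 27,  -  62/11,9, 12, 76 ]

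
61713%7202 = 4097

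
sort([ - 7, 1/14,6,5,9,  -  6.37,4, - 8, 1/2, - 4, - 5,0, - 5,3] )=[  -  8, - 7 , - 6.37 , - 5, - 5,-4,0,  1/14, 1/2, 3,4, 5 , 6,9 ]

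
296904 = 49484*6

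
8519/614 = 8519/614 = 13.87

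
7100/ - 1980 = -355/99= - 3.59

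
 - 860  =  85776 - 86636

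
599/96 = 599/96 = 6.24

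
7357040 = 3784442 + 3572598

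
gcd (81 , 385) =1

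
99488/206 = 49744/103 = 482.95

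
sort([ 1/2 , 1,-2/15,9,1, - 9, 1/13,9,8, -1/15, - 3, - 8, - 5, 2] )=[ - 9  ,  -  8, - 5, - 3,-2/15, - 1/15,1/13,1/2, 1, 1,2,8 , 9,9] 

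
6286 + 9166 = 15452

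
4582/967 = 4582/967 =4.74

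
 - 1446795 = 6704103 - 8150898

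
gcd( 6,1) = 1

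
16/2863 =16/2863 = 0.01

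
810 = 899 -89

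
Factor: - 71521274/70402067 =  - 2^1 * 11^1*53^1*61339^1*70402067^( - 1)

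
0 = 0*98960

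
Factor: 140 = 2^2*5^1*7^1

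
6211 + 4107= 10318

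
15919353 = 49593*321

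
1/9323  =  1/9323= 0.00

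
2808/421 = 2808/421 = 6.67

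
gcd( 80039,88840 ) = 1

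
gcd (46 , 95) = 1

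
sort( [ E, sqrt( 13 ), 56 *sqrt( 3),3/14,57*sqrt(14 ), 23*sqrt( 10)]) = [3/14, E,sqrt( 13 ),  23*sqrt( 10 ), 56*sqrt(3),57*sqrt( 14)]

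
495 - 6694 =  - 6199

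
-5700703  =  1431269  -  7131972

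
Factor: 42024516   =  2^2*3^1 * 3502043^1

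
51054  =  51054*1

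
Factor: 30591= 3^3*11^1*103^1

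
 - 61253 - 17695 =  - 78948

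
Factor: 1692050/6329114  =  5^2  *11^ (  -  1 ) *43^1*47^( - 1)*787^1*6121^( - 1)  =  846025/3164557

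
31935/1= 31935  =  31935.00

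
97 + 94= 191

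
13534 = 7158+6376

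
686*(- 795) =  -545370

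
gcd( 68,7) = 1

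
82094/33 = 2487 + 23/33 = 2487.70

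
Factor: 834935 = 5^1*166987^1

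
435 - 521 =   -  86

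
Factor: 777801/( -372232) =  - 45753/21896 = -2^( - 3 )*3^1*7^( - 1 )*17^(-1 )*23^(-1)*101^1*151^1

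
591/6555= 197/2185=0.09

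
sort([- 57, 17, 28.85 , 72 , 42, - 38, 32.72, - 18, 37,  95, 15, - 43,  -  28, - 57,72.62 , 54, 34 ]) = [-57,  -  57, - 43,  -  38 , - 28, - 18,  15,17,28.85, 32.72,34, 37, 42,54,72, 72.62,95 ] 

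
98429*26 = 2559154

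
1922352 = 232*8286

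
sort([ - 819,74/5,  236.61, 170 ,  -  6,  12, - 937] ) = [ - 937,-819, - 6,12,  74/5,170, 236.61 ]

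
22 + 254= 276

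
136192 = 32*4256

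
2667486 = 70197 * 38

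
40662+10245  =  50907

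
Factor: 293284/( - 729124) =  - 323/803=- 11^( - 1 )*17^1 * 19^1*73^( -1 )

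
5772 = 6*962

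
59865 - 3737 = 56128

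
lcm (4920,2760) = 113160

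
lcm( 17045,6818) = 34090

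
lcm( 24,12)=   24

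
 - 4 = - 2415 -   -  2411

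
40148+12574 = 52722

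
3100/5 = 620  =  620.00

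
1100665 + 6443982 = 7544647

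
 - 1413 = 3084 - 4497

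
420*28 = 11760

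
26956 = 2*13478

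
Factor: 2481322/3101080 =2^( - 2 ) * 5^(  -  1)*967^1*1283^1*77527^(-1 )  =  1240661/1550540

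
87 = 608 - 521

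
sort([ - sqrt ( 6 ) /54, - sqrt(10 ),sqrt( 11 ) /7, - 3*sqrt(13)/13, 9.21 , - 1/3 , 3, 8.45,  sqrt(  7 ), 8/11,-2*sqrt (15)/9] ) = [ - sqrt(10), - 2*sqrt( 15 )/9, -3*sqrt( 13 )/13, - 1/3, - sqrt ( 6 ) /54 , sqrt( 11) /7, 8/11, sqrt(7 ), 3, 8.45, 9.21]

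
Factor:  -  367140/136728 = - 2^( - 1 )*3^( - 3)*5^1*29^1 = - 145/54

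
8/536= 1/67= 0.01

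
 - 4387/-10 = 4387/10 = 438.70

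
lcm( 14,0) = 0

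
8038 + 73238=81276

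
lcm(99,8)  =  792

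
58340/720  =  81+1/36 = 81.03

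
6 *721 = 4326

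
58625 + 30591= 89216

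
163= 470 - 307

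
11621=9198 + 2423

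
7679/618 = 7679/618 = 12.43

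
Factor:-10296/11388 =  - 66/73 = -  2^1*3^1*11^1*73^ ( - 1 )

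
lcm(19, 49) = 931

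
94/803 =94/803 = 0.12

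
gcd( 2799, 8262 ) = 9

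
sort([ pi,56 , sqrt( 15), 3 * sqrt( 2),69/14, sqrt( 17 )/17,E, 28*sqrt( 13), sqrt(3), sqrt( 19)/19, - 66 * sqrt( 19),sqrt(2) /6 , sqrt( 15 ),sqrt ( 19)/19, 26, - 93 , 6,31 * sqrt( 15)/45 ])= [-66 *sqrt ( 19), - 93, sqrt(19)/19 , sqrt( 19)/19 , sqrt( 2 ) /6,sqrt ( 17 ) /17,sqrt( 3),31*sqrt( 15) /45,E, pi, sqrt(15), sqrt(15),3 * sqrt( 2),69/14,6,26,56, 28 * sqrt( 13 )]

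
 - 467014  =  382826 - 849840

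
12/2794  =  6/1397 =0.00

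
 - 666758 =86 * (-7753 )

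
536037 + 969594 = 1505631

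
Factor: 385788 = 2^2 * 3^1*13^1*2473^1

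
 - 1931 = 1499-3430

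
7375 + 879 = 8254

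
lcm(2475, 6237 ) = 155925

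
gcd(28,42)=14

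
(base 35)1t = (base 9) 71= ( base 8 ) 100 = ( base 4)1000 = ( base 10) 64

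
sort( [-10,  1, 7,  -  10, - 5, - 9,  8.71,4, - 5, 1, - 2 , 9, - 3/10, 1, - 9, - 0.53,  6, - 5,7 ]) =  [ - 10, - 10,-9  , - 9, - 5,-5,  -  5, - 2, - 0.53, - 3/10,  1 , 1,1,4,6 , 7, 7,  8.71,9 ]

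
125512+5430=130942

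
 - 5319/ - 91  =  58 +41/91 = 58.45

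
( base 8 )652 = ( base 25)H1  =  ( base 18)15c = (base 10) 426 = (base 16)1aa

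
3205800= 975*3288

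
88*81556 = 7176928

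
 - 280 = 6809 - 7089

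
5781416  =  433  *13352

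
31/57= 31/57= 0.54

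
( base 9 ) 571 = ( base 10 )469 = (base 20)139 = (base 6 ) 2101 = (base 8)725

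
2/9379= 2/9379 = 0.00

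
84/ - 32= - 3 + 3/8=   - 2.62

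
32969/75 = 439 + 44/75 = 439.59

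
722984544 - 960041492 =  - 237056948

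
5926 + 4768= 10694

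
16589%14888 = 1701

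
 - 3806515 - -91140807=87334292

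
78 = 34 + 44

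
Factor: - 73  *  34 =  - 2482 = - 2^1*17^1*73^1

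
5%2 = 1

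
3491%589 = 546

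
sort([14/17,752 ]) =[ 14/17,  752]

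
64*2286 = 146304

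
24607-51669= - 27062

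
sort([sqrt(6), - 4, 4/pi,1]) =[ - 4, 1, 4/pi, sqrt ( 6 ) ]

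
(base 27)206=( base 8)2670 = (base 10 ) 1464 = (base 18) 496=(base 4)112320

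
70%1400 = 70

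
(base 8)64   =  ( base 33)1J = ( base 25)22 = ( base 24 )24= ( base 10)52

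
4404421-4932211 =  - 527790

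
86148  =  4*21537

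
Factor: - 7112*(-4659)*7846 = 2^4*3^1*7^1*127^1*1553^1 * 3923^1 = 259975703568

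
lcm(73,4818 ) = 4818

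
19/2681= 19/2681 =0.01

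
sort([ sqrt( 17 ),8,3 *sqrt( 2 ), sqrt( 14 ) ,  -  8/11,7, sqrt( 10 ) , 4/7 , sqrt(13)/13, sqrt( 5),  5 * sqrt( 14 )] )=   [ - 8/11, sqrt ( 13)/13,4/7 , sqrt( 5), sqrt( 10 ),sqrt(14), sqrt(17 ) , 3*sqrt( 2 ),7 , 8, 5*sqrt( 14 ) ]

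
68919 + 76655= 145574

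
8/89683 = 8/89683= 0.00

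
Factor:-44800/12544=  - 5^2*7^( - 1) = - 25/7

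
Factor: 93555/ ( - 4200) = - 891/40 = - 2^( - 3 )*3^4*5^( - 1 ) * 11^1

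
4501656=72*62523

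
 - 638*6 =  - 3828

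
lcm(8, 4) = 8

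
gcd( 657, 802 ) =1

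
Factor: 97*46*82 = 365884 = 2^2*23^1*41^1 *97^1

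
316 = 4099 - 3783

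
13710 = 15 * 914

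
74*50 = 3700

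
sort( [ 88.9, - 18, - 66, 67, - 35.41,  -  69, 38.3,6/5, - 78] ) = [ - 78, - 69,  -  66, - 35.41, - 18,  6/5, 38.3,  67, 88.9 ] 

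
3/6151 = 3/6151 = 0.00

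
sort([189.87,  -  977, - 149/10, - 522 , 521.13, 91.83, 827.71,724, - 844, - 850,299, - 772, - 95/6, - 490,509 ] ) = [ - 977, - 850 , - 844 , - 772, - 522, - 490, -95/6, - 149/10,91.83,189.87 , 299 , 509, 521.13,724 , 827.71] 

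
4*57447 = 229788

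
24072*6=144432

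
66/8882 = 33/4441 = 0.01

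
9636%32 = 4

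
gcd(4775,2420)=5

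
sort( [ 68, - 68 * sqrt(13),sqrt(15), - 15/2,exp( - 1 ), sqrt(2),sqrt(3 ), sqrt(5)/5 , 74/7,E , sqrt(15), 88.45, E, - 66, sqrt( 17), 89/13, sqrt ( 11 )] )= [-68*sqrt( 13), - 66, - 15/2, exp(-1 ),sqrt(5)/5, sqrt(2), sqrt(3 ), E, E, sqrt(11 ), sqrt(15), sqrt(15) , sqrt(17),89/13,  74/7, 68, 88.45]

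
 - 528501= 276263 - 804764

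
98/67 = 1 + 31/67 = 1.46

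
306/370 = 153/185 = 0.83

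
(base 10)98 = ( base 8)142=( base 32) 32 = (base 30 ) 38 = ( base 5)343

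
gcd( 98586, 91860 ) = 6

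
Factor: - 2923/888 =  - 2^( - 3) * 3^( - 1 )*79^1 = -79/24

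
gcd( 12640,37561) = 1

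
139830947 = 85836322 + 53994625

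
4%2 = 0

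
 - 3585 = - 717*5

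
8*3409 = 27272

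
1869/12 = 623/4 = 155.75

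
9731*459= 4466529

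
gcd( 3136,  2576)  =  112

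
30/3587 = 30/3587 =0.01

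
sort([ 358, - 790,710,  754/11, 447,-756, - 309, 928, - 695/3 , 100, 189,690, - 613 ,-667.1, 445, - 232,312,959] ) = [  -  790, - 756, - 667.1,-613, - 309,  -  232, - 695/3,754/11,100,189, 312,358,445,447,690,710, 928,959] 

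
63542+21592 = 85134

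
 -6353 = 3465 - 9818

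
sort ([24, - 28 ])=[  -  28 , 24] 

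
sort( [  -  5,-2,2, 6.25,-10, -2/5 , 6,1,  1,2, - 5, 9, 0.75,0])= [-10 , - 5,-5, - 2, - 2/5,  0,0.75, 1,  1,2,2, 6,6.25,9 ]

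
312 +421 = 733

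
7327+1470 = 8797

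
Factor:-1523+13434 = 11911 = 43^1*277^1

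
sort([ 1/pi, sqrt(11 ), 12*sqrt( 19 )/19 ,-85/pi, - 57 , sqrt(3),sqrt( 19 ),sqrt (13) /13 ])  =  [ - 57,-85/pi,  sqrt(13) /13, 1/pi,  sqrt ( 3),12*sqrt (19)/19, sqrt( 11), sqrt(19)] 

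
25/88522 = 25/88522 = 0.00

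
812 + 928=1740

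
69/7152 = 23/2384 = 0.01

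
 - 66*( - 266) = 17556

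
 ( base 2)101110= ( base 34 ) 1c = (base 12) 3A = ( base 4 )232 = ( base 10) 46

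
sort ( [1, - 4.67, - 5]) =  [ - 5, - 4.67, 1 ] 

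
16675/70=3335/14=238.21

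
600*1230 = 738000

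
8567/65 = 131+4/5 = 131.80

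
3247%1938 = 1309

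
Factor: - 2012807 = - 2012807^1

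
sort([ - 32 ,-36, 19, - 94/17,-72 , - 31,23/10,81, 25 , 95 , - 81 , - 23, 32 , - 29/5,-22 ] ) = [ - 81, - 72,-36, - 32, - 31,  -  23 , - 22, - 29/5, - 94/17, 23/10, 19, 25, 32 , 81,95 ] 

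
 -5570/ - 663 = 8 + 266/663 = 8.40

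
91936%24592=18160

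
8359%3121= 2117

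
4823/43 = 112+7/43  =  112.16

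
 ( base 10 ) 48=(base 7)66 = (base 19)2a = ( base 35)1D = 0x30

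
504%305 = 199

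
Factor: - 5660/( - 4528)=2^( - 2 )*5^1 = 5/4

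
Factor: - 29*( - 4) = 116  =  2^2*29^1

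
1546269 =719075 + 827194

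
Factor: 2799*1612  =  4511988 = 2^2*3^2*13^1* 31^1*311^1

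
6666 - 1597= 5069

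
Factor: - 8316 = -2^2*3^3 * 7^1*11^1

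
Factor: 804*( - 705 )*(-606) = 2^3* 3^3*5^1*47^1 * 67^1 *101^1 = 343492920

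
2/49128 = 1/24564 = 0.00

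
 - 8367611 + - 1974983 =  - 10342594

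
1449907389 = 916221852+533685537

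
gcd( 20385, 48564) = 9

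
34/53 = 34/53 = 0.64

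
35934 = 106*339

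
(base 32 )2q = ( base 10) 90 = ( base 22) 42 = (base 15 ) 60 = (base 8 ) 132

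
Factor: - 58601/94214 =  - 2^( - 1 )*17^( - 2)*163^(  -  1)*58601^1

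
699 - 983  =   - 284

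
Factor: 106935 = 3^1*5^1*7129^1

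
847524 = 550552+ 296972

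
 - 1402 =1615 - 3017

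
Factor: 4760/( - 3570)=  - 4/3 =-  2^2*3^( - 1) 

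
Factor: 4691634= 2^1*3^1*47^1 * 127^1* 131^1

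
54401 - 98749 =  - 44348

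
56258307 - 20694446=35563861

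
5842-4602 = 1240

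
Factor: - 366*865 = -316590 = - 2^1*3^1*5^1*61^1*173^1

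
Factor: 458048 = 2^6*17^1 * 421^1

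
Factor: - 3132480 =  - 2^6*3^1* 5^1*13^1*251^1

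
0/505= 0=0.00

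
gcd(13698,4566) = 4566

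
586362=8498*69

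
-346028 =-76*4553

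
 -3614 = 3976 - 7590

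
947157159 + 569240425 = 1516397584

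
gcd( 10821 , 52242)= 3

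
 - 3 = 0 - 3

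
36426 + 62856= 99282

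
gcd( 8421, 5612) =1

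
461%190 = 81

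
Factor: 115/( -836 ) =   -  2^(  -  2 )*5^1 * 11^( - 1)*19^( - 1 )*23^1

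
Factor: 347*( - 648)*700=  - 2^5 *3^4* 5^2*7^1*347^1 = -157399200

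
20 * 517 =10340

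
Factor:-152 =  -2^3*19^1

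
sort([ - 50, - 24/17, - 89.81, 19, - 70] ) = [ -89.81,-70,  -  50, - 24/17,  19] 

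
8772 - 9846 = - 1074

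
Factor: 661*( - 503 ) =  - 332483= - 503^1 * 661^1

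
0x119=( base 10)281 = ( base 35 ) 81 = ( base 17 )G9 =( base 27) AB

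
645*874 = 563730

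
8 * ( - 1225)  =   - 9800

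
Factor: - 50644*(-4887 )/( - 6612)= -20624769/551 = - 3^2 * 11^1 * 19^(-1 )*29^(-1)*181^1 * 1151^1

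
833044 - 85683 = 747361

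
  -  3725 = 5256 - 8981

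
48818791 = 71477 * 683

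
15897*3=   47691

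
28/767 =28/767 =0.04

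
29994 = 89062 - 59068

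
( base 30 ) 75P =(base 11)4957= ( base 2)1100101001011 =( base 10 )6475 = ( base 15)1DBA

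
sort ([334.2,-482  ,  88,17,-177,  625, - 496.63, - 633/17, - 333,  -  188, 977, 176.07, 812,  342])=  [ - 496.63,-482,-333 ,-188 , - 177, - 633/17, 17,88,176.07,334.2,342,625, 812, 977 ]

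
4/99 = 4/99= 0.04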